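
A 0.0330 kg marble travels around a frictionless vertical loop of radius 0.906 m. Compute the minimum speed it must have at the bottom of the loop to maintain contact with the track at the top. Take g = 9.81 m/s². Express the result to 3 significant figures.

v = 6.67 m/s

At the top: mg = mv_top²/r ⇒ v_top² = gr = 8.888 m²/s²
Energy from bottom to top (height 2r): ½mv_bot² = ½mv_top² + mg(2r)
v_bot² = gr + 4gr = 5gr = 44.44
v_bot = √(5gr) = 6.666 m/s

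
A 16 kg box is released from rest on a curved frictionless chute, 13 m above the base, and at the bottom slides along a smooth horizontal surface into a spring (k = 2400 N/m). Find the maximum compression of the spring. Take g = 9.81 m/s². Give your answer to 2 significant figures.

Energy conservation (no friction) from release to max compression: mgh = ½kx²
x = √(2mgh/k) = √(2 × 16 × 9.81 × 13 / 2400) = 1.304 m

x = 1.3 m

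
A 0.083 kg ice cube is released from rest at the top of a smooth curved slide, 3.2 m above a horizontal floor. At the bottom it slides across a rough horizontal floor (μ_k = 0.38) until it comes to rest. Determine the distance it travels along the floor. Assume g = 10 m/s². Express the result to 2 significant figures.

Applying the work–energy principle:
At rest all PE has been dissipated by friction: mgh = μ_k m g d
d = h/μ_k = 3.2/0.38 = 8.421 m

d = 8.4 m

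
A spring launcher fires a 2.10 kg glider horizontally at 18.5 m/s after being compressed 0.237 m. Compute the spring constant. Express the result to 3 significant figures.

k = 12800 N/m

½kx² = ½mv²
k = mv²/x² = (2.10)(18.5)²/(0.237)² = 12796 N/m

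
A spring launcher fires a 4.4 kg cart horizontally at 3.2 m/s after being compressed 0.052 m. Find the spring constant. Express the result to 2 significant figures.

Energy stored in the spring equals the launch KE: ½kx² = ½mv²
k = mv²/x² = (4.4)(3.2)²/(0.052)² = 16663 N/m

k = 17000 N/m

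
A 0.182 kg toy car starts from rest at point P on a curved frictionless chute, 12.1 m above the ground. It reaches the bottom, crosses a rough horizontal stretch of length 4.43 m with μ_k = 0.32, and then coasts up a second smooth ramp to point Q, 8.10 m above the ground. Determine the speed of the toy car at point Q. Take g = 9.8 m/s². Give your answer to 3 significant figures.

v = 7.11 m/s

Energy at P: mgh₁ = (0.182)(9.8)(12.1) = 21.582 J
Friction loss: W_f = μ_k mg d = 2.528 J
At Q: ½mv² + mgh₂ = mgh₁ − W_f
½mv² = 21.582 − 2.528 − 14.447 = 4.6060 J
v = √(2 × 4.6060/0.182) = 7.114 m/s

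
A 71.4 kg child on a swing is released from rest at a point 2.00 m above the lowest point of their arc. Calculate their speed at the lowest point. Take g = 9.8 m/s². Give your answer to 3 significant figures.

Energy conservation between the two points: mgh = ½mv²
v = √(2gh) = √(2 × 9.8 × 2.00) = √39.200 = 6.261 m/s

v = 6.26 m/s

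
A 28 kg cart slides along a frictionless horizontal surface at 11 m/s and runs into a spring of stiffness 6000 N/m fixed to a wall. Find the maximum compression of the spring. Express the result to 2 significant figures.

All KE is stored as spring PE at maximum compression: ½mv² = ½kx²
x = v√(m/k) = 11 × √(28/6000) = 0.7514 m

x = 0.75 m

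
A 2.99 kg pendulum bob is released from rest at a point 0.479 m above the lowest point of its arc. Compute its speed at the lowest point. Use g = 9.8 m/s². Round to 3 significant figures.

Energy conservation between the two points: mgh = ½mv²
v = √(2gh) = √(2 × 9.8 × 0.479) = √9.3884 = 3.064 m/s

v = 3.06 m/s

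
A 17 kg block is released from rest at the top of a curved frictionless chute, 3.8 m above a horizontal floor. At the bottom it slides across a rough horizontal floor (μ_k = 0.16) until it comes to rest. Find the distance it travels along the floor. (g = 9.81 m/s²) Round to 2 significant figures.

Energy bookkeeping (friction removes W_f = μ_k N d):
At rest all PE has been dissipated by friction: mgh = μ_k m g d
d = h/μ_k = 3.8/0.16 = 23.75 m

d = 24 m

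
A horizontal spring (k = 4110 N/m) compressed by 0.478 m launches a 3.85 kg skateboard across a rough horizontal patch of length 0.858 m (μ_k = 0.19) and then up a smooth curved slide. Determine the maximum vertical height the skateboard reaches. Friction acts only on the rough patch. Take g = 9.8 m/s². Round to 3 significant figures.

h = 12.3 m

Spring energy: E₀ = ½kx² = ½(4110)(0.478)² = 469.53 J
Friction: W_f = μ_k mg d = (0.19)(3.85)(9.8)(0.858) = 6.151 J
Energy at base of ramp: E = 469.53 − 6.151 = 463.38 J
At max height all remaining energy is PE: mgh = E ⇒ h = E/(mg) = 463.38/(3.85 × 9.8) = 12.28 m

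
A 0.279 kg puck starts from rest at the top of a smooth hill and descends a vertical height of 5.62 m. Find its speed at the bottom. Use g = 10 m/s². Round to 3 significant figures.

Equating total energy at the two states: mgh = ½mv²
v = √(2gh) = √(2 × 10 × 5.62) = √112.40 = 10.60 m/s

v = 10.6 m/s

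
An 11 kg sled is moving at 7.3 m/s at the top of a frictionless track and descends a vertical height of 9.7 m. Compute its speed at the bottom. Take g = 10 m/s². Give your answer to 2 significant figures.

v = 16 m/s

Mechanical energy is conserved (no friction): ½mv₀² + mgh = ½mv²
v² = v₀² + 2gh = (7.3)² + 2(10)(9.7) = 247.29
v = √247.29 = 15.73 m/s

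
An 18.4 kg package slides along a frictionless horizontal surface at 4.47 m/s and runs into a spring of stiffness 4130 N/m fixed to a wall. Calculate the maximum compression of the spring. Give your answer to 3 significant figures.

x = 0.298 m

At max compression the package is momentarily at rest: ½mv² = ½kx²
x = v√(m/k) = 4.47 × √(18.4/4130) = 0.2984 m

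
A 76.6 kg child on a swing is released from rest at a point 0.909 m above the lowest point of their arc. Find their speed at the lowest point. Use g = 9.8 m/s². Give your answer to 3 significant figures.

v = 4.22 m/s

Energy conservation between the two points: mgh = ½mv²
v = √(2gh) = √(2 × 9.8 × 0.909) = √17.816 = 4.221 m/s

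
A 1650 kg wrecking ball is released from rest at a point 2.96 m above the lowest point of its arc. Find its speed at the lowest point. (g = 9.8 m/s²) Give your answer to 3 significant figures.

v = 7.62 m/s

By conservation of mechanical energy, mgh = ½mv²
v = √(2gh) = √(2 × 9.8 × 2.96) = √58.016 = 7.617 m/s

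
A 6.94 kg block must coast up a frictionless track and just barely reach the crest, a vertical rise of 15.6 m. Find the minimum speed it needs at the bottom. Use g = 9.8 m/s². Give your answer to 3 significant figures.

At the top it is momentarily at rest, so all KE converts to PE: ½mv² = mgh
v = √(2gh) = √(2 × 9.8 × 15.6) = 17.49 m/s

v = 17.5 m/s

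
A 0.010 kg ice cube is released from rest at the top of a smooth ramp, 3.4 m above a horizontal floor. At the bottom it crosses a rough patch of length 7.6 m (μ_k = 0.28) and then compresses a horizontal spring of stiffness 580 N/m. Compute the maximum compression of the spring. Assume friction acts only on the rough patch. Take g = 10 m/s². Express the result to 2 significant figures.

Initial energy: E₁ = mgh = (0.010)(10)(3.4) = 0.34000 J
Friction removes W_f = μ_k mg d = (0.28)(0.010)(10)(7.6) = 0.2128 J
Energy reaching the spring: E = 0.34000 − 0.2128 = 0.12720 J
At max compression ½kx² = E ⇒ x = √(2E/k) = √(2 × 0.12720/580) = 0.02094 m

x = 0.021 m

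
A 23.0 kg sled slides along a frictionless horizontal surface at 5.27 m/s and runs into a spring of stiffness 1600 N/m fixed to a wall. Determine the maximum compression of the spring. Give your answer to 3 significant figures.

Conservation of energy between contact and max compression: ½mv² = ½kx²
x = v√(m/k) = 5.27 × √(23.0/1600) = 0.6319 m

x = 0.632 m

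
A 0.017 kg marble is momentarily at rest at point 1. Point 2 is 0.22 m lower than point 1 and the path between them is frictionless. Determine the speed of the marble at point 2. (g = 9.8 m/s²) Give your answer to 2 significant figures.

By conservation of mechanical energy, mgh = ½mv²
v = √(2gh) = √(2 × 9.8 × 0.22) = √4.3120 = 2.077 m/s

v = 2.1 m/s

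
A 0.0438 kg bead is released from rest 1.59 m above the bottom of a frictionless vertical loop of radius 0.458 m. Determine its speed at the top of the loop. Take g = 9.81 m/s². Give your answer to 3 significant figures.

Energy conservation: mgh = ½mv_top² + mg(2r)
v_top² = 2g(h − 2r) = 2(9.81)(1.59 − 0.9160) = 13.22
v_top = 3.636 m/s

v = 3.64 m/s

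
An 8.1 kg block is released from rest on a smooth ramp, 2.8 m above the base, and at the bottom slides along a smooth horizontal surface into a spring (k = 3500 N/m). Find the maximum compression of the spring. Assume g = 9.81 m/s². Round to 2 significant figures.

Energy conservation (no friction) from release to max compression: mgh = ½kx²
x = √(2mgh/k) = √(2 × 8.1 × 9.81 × 2.8 / 3500) = 0.3566 m

x = 0.36 m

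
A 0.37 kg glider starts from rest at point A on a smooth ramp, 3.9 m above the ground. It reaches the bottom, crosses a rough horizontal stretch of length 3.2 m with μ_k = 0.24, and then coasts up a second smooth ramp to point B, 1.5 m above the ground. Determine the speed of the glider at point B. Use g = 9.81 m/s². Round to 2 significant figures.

v = 5.7 m/s

Energy at A: mgh₁ = (0.37)(9.81)(3.9) = 14.156 J
Friction loss: W_f = μ_k mg d = 2.788 J
At B: ½mv² + mgh₂ = mgh₁ − W_f
½mv² = 14.156 − 2.788 − 5.4446 = 5.9237 J
v = √(2 × 5.9237/0.37) = 5.659 m/s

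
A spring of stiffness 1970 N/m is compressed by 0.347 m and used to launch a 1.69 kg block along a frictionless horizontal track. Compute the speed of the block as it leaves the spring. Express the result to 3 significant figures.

Conservation of energy: ½kx² = ½mv²
v = x√(k/m) = 0.347 × √(1970/1.69) = 11.85 m/s

v = 11.8 m/s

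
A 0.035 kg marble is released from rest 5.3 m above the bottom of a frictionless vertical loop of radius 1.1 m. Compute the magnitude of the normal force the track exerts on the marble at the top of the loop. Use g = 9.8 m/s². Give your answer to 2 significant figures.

N = 1.6 N

Energy from release to top (height 2r): mgh = ½mv_top² + mg(2r)
v_top² = 2g(h − 2r) = 2(9.8)(5.3 − 2.200) = 60.760 m²/s²
At the top, both N and weight point toward the centre: N + mg = mv_top²/r
N = m(v_top²/r − g) = 0.035(60.760/1.1 − 9.8) = 1.590 N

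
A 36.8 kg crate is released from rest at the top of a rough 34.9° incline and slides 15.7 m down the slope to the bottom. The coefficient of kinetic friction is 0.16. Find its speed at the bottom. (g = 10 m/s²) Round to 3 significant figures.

v = 11.8 m/s

Energy: mgh = ½mv² + W_f, with h = L sinθ and W_f = μ_k (mg cosθ) L
mgh = mgL sinθ = (36.8)(10)(15.7)sin34.9° = 3305.6 J
W_f = μ_k mg cosθ · L = (0.16)(36.8)(10)cos34.9°·15.7 = 758.2 J
½mv² = 3305.6 − 758.2 = 2547.5 J
v = √(2 × 2547.5/36.8) = 11.77 m/s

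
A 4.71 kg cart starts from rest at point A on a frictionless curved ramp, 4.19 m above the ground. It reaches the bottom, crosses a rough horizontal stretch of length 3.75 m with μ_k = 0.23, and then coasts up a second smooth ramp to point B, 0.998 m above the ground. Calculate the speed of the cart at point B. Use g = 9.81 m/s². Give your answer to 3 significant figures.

v = 6.76 m/s

Energy at A: mgh₁ = (4.71)(9.81)(4.19) = 193.60 J
Friction loss: W_f = μ_k mg d = 39.85 J
At B: ½mv² + mgh₂ = mgh₁ − W_f
½mv² = 193.60 − 39.85 − 46.113 = 107.63 J
v = √(2 × 107.63/4.71) = 6.761 m/s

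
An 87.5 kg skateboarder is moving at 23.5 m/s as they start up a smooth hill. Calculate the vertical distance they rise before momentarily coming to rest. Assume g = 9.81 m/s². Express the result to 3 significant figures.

By energy conservation, ½mv² = mgh
h = v²/(2g) = 23.5²/(2 × 9.81) = 28.15 m

h = 28.1 m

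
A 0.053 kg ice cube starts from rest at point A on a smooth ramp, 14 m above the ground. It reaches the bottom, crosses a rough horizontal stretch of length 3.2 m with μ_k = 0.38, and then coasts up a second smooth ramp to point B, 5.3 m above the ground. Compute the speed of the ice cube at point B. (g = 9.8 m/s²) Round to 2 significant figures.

v = 12 m/s

Energy at A: mgh₁ = (0.053)(9.8)(14) = 7.2716 J
Friction loss: W_f = μ_k mg d = 0.6316 J
At B: ½mv² + mgh₂ = mgh₁ − W_f
½mv² = 7.2716 − 0.6316 − 2.7528 = 3.8872 J
v = √(2 × 3.8872/0.053) = 12.11 m/s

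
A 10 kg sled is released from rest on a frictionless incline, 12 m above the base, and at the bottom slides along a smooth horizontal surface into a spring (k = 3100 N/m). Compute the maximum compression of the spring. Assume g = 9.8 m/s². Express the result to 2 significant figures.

At max compression the sled is momentarily at rest: mgh = ½kx²
x = √(2mgh/k) = √(2 × 10 × 9.8 × 12 / 3100) = 0.8710 m

x = 0.87 m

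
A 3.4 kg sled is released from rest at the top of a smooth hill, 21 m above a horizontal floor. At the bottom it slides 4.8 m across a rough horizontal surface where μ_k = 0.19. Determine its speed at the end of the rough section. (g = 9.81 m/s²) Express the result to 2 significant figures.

Applying the work–energy principle:
mgh = ½mv² + μ_k m g d
W_f = μ_k mg d = (0.19)(3.4)(9.81)(4.8) = 30.42 J
½mv² = mgh − W_f = 700.43 − 30.42 = 670.02 J
v = √(2 × 670.02/3.4) = 19.85 m/s

v = 20 m/s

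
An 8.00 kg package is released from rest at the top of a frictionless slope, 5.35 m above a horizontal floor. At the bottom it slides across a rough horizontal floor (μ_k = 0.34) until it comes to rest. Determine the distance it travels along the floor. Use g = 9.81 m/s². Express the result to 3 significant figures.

d = 15.7 m

Applying the work–energy principle:
At rest all PE has been dissipated by friction: mgh = μ_k m g d
d = h/μ_k = 5.35/0.34 = 15.74 m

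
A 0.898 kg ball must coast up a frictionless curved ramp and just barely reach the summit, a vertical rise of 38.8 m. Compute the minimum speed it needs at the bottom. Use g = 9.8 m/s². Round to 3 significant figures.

v = 27.6 m/s

At the top it is momentarily at rest, so all KE converts to PE: ½mv² = mgh
v = √(2gh) = √(2 × 9.8 × 38.8) = 27.58 m/s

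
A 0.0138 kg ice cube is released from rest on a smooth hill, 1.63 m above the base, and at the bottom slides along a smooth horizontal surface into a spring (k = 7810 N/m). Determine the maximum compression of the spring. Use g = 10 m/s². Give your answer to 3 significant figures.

x = 0.00759 m

Energy conservation (no friction) from release to max compression: mgh = ½kx²
x = √(2mgh/k) = √(2 × 0.0138 × 10 × 1.63 / 7810) = 0.007590 m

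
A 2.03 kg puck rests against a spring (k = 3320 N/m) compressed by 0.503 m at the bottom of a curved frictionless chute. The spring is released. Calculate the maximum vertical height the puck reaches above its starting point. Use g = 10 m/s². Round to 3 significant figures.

h = 20.7 m

All spring PE becomes gravitational PE at the highest point: ½kx² = mgh
h = kx²/(2mg) = (3320)(0.503)²/(2 × 2.03 × 10) = 20.69 m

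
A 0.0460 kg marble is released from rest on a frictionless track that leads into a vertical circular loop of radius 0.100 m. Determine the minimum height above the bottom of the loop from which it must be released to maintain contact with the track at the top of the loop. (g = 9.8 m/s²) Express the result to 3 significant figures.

h = 0.250 m

At the top, for minimum speed gravity alone supplies the centripetal force: mg = mv_top²/r ⇒ v_top² = gr = 0.9800 m²/s²
Energy conservation from release height h to the top (height 2r): mgh = ½mv_top² + mg(2r)
h = v_top²/(2g) + 2r = r/2 + 2r = 5r/2 = 0.2500 m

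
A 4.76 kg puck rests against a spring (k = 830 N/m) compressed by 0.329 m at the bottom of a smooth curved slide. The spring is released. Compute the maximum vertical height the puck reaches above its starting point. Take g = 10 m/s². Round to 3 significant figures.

At maximum height the puck is at rest, so ½kx² = mgh
h = kx²/(2mg) = (830)(0.329)²/(2 × 4.76 × 10) = 0.9437 m

h = 0.944 m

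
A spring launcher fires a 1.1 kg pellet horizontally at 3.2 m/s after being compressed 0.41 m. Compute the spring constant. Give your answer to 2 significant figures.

Spring PE at full compression equals KE at release: ½kx² = ½mv²
k = mv²/x² = (1.1)(3.2)²/(0.41)² = 67.01 N/m

k = 67 N/m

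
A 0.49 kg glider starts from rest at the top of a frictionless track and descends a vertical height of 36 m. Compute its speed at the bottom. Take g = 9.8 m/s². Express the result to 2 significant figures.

By conservation of mechanical energy, mgh = ½mv²
v = √(2gh) = √(2 × 9.8 × 36) = √705.60 = 26.56 m/s

v = 27 m/s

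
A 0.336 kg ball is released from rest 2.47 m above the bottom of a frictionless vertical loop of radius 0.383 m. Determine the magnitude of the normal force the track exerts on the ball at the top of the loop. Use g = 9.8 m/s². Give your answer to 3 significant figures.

Energy from release to top (height 2r): mgh = ½mv_top² + mg(2r)
v_top² = 2g(h − 2r) = 2(9.8)(2.47 − 0.7660) = 33.398 m²/s²
At the top, both N and weight point toward the centre: N + mg = mv_top²/r
N = m(v_top²/r − g) = 0.336(33.398/0.383 − 9.8) = 26.01 N

N = 26.0 N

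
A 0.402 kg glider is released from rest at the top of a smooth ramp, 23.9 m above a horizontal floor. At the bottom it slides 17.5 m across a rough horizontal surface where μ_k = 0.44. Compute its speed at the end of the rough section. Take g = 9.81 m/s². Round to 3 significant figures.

Energy at the top = energy at the end + work done against friction:
mgh = ½mv² + μ_k m g d
W_f = μ_k mg d = (0.44)(0.402)(9.81)(17.5) = 30.37 J
½mv² = mgh − W_f = 94.253 − 30.37 = 63.887 J
v = √(2 × 63.887/0.402) = 17.83 m/s

v = 17.8 m/s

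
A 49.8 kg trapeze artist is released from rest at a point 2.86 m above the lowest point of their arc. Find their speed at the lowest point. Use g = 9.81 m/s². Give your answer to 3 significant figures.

v = 7.49 m/s

Mechanical energy is conserved (no friction): mgh = ½mv²
v = √(2gh) = √(2 × 9.81 × 2.86) = √56.113 = 7.491 m/s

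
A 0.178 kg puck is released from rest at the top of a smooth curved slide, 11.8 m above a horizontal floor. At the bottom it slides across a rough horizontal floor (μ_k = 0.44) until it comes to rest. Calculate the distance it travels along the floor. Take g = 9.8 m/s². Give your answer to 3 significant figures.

d = 26.8 m

Energy at the top = energy at the end + work done against friction:
At rest all PE has been dissipated by friction: mgh = μ_k m g d
d = h/μ_k = 11.8/0.44 = 26.82 m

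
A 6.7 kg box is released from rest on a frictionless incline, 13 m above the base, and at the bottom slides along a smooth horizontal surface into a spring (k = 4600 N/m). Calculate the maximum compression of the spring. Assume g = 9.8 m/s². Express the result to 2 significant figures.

Energy conservation (no friction) from release to max compression: mgh = ½kx²
x = √(2mgh/k) = √(2 × 6.7 × 9.8 × 13 / 4600) = 0.6092 m

x = 0.61 m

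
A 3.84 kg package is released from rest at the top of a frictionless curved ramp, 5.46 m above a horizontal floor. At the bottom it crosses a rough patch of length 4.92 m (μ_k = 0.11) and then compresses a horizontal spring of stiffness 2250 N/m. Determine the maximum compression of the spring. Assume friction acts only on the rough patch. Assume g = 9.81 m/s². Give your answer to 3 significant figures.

Initial energy: E₁ = mgh = (3.84)(9.81)(5.46) = 205.68 J
Friction removes W_f = μ_k mg d = (0.11)(3.84)(9.81)(4.92) = 20.39 J
Energy reaching the spring: E = 205.68 − 20.39 = 185.29 J
At max compression ½kx² = E ⇒ x = √(2E/k) = √(2 × 185.29/2250) = 0.4058 m

x = 0.406 m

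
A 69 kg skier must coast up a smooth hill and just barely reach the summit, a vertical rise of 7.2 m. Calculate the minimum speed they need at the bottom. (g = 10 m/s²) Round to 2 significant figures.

v = 12 m/s

At the top they are momentarily at rest, so all KE converts to PE: ½mv² = mgh
v = √(2gh) = √(2 × 10 × 7.2) = 12.00 m/s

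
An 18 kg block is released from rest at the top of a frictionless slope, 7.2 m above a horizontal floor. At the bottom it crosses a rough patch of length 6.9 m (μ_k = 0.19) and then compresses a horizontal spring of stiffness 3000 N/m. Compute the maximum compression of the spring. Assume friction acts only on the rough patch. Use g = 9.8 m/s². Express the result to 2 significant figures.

x = 0.83 m

Initial energy: E₁ = mgh = (18)(9.8)(7.2) = 1270.1 J
Friction removes W_f = μ_k mg d = (0.19)(18)(9.8)(6.9) = 231.3 J
Energy reaching the spring: E = 1270.1 − 231.3 = 1038.8 J
At max compression ½kx² = E ⇒ x = √(2E/k) = √(2 × 1038.8/3000) = 0.8322 m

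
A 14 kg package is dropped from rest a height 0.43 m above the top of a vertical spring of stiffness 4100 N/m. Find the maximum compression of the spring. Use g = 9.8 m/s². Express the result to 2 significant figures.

x = 0.21 m

Let x be the compression. The total drop is H + x, and the package is instantaneously at rest at max compression, so energy conservation gives:
mg(H + x) = ½kx²
½(4100)x² − (14)(9.8)x − (14)(9.8)(0.43) = 0
2050x² − 137.2x − 59.00 = 0
x = [137.2 + √(18824 + 483767)]/(2 × 2050) = 0.2064 m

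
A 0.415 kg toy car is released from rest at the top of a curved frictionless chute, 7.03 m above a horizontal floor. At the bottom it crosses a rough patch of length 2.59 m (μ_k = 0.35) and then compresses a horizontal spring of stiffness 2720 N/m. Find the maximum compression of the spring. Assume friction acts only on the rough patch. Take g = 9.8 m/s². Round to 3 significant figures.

x = 0.135 m

Initial energy: E₁ = mgh = (0.415)(9.8)(7.03) = 28.591 J
Friction removes W_f = μ_k mg d = (0.35)(0.415)(9.8)(2.59) = 3.687 J
Energy reaching the spring: E = 28.591 − 3.687 = 24.904 J
At max compression ½kx² = E ⇒ x = √(2E/k) = √(2 × 24.904/2720) = 0.1353 m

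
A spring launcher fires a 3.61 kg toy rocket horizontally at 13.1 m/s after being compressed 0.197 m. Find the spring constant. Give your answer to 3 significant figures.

Spring PE at full compression equals KE at release: ½kx² = ½mv²
k = mv²/x² = (3.61)(13.1)²/(0.197)² = 15963 N/m

k = 16000 N/m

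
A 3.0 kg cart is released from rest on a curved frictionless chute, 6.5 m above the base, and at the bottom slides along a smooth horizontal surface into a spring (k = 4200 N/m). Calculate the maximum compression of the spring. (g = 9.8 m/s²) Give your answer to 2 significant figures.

Gravitational PE at the top equals spring PE at max compression: mgh = ½kx²
x = √(2mgh/k) = √(2 × 3.0 × 9.8 × 6.5 / 4200) = 0.3017 m

x = 0.30 m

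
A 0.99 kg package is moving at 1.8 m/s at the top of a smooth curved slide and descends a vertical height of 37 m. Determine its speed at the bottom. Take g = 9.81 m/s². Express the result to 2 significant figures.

v = 27 m/s

Equating total energy at the two states: ½mv₀² + mgh = ½mv²
v² = v₀² + 2gh = (1.8)² + 2(9.81)(37) = 729.18
v = √729.18 = 27.00 m/s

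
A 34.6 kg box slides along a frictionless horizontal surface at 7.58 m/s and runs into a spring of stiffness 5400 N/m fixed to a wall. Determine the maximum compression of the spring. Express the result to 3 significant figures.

Conservation of energy between contact and max compression: ½mv² = ½kx²
x = v√(m/k) = 7.58 × √(34.6/5400) = 0.6068 m

x = 0.607 m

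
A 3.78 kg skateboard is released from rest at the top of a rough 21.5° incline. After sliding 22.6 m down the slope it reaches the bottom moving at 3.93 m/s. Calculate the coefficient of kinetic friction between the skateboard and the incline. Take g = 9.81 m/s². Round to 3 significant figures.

μ_k = 0.356

The energy dissipated by friction is the PE lost minus the KE gained:
mgL sinθ = 307.15 J; ½mv² = 29.191 J
W_f = 307.15 − 29.191 = 278.0 J
μ_k = W_f/(mg cosθ · L) = 278.0/(34.50 × 22.6) = 0.3565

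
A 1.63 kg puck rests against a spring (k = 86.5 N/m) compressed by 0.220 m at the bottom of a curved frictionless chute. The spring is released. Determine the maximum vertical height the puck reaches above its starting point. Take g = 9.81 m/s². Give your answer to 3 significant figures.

Energy conservation from release to the highest point: ½kx² = mgh
h = kx²/(2mg) = (86.5)(0.220)²/(2 × 1.63 × 9.81) = 0.1309 m

h = 0.131 m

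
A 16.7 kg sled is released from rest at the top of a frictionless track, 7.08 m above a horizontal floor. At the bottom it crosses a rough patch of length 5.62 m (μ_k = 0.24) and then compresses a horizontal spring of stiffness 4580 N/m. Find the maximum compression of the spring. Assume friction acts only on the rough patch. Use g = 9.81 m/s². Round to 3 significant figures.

Initial energy: E₁ = mgh = (16.7)(9.81)(7.08) = 1159.9 J
Friction removes W_f = μ_k mg d = (0.24)(16.7)(9.81)(5.62) = 221.0 J
Energy reaching the spring: E = 1159.9 − 221.0 = 938.93 J
At max compression ½kx² = E ⇒ x = √(2E/k) = √(2 × 938.93/4580) = 0.6403 m

x = 0.640 m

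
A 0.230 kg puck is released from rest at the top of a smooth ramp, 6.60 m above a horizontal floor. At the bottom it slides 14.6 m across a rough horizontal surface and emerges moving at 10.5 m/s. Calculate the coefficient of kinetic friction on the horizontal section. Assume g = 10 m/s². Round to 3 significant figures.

μ_k = 0.0745

Applying the work–energy principle:
mgh = ½mv² + μ_k m g d
mgh = 15.180 J; ½mv² = 12.679 J
W_f = 15.180 − 12.679 = 2.501 J
μ_k = W_f/(mg·d) = 2.501/(2.300 × 14.6) = 0.07449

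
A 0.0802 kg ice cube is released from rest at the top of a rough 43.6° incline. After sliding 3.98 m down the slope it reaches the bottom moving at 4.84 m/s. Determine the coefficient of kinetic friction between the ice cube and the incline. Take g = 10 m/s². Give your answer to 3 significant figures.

μ_k = 0.546

The energy dissipated by friction is the PE lost minus the KE gained:
mgL sinθ = 2.2012 J; ½mv² = 0.93937 J
W_f = 2.2012 − 0.93937 = 1.262 J
μ_k = W_f/(mg cosθ · L) = 1.262/(0.5808 × 3.98) = 0.5459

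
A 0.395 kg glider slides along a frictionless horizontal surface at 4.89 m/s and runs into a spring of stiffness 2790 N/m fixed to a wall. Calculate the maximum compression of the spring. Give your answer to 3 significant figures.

At max compression the glider is momentarily at rest: ½mv² = ½kx²
x = v√(m/k) = 4.89 × √(0.395/2790) = 0.05818 m

x = 0.0582 m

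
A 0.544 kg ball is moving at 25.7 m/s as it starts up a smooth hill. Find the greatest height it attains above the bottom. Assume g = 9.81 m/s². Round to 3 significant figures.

By energy conservation, ½mv² = mgh
h = v²/(2g) = 25.7²/(2 × 9.81) = 33.66 m

h = 33.7 m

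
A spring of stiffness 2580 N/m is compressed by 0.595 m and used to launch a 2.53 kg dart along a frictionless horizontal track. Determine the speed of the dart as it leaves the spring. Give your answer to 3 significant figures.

v = 19.0 m/s

The dart leaves the spring when the spring is at natural length, so ½kx² = ½mv²
v = x√(k/m) = 0.595 × √(2580/2.53) = 19.00 m/s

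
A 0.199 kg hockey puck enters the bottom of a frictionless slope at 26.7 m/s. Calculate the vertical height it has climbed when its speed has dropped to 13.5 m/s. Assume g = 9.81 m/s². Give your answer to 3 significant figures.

Energy balance between the two points: ½mv₁² = ½mv₂² + mgh
h = (v₁² − v₂²)/(2g) = (26.7² − 13.5²)/(2 × 9.81) = 27.05 m

h = 27.0 m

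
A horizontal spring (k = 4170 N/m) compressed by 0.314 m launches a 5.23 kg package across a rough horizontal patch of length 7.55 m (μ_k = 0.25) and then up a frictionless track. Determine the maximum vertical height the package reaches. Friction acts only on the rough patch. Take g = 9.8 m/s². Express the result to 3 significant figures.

Spring energy: E₀ = ½kx² = ½(4170)(0.314)² = 205.57 J
Friction: W_f = μ_k mg d = (0.25)(5.23)(9.8)(7.55) = 96.74 J
Energy at base of ramp: E = 205.57 − 96.74 = 108.83 J
At max height all remaining energy is PE: mgh = E ⇒ h = E/(mg) = 108.83/(5.23 × 9.8) = 2.123 m

h = 2.12 m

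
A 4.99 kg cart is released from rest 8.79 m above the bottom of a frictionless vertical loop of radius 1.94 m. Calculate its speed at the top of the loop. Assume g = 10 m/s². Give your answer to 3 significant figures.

Energy conservation: mgh = ½mv_top² + mg(2r)
v_top² = 2g(h − 2r) = 2(10)(8.79 − 3.880) = 98.20
v_top = 9.910 m/s

v = 9.91 m/s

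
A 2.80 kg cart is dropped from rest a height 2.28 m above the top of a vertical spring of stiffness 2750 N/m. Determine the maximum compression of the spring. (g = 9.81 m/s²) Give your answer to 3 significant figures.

x = 0.224 m

Take the reference level at the top of the uncompressed spring. At max compression the cart has fallen H + x and is momentarily at rest:
mg(H + x) = ½kx²
½(2750)x² − (2.80)(9.81)x − (2.80)(9.81)(2.28) = 0
1375x² − 27.47x − 62.63 = 0
x = [27.47 + √(754.5 + 344449)]/(2 × 1375) = 0.2236 m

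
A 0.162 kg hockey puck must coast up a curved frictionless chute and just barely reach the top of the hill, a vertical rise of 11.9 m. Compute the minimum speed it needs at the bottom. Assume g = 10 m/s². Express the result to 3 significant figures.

At the top it is momentarily at rest, so all KE converts to PE: ½mv² = mgh
v = √(2gh) = √(2 × 10 × 11.9) = 15.43 m/s

v = 15.4 m/s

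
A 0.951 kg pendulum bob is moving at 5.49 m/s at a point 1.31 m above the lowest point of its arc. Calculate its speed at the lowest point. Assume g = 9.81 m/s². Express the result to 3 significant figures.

Energy conservation between the two points: ½mv₀² + mgh = ½mv²
v² = v₀² + 2gh = (5.49)² + 2(9.81)(1.31) = 55.842
v = √55.842 = 7.473 m/s

v = 7.47 m/s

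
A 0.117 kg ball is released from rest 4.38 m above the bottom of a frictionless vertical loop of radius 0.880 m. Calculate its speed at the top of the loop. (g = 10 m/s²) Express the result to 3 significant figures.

Energy conservation: mgh = ½mv_top² + mg(2r)
v_top² = 2g(h − 2r) = 2(10)(4.38 − 1.760) = 52.40
v_top = 7.239 m/s

v = 7.24 m/s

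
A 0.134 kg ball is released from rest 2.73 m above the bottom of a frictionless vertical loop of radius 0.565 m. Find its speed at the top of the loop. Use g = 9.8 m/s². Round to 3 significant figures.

Energy conservation: mgh = ½mv_top² + mg(2r)
v_top² = 2g(h − 2r) = 2(9.8)(2.73 − 1.130) = 31.36
v_top = 5.600 m/s

v = 5.60 m/s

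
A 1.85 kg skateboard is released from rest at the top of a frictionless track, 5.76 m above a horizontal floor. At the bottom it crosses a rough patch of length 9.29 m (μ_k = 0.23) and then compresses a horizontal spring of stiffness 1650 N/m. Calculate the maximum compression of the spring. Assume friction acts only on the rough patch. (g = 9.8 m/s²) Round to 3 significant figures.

x = 0.282 m

Initial energy: E₁ = mgh = (1.85)(9.8)(5.76) = 104.43 J
Friction removes W_f = μ_k mg d = (0.23)(1.85)(9.8)(9.29) = 38.74 J
Energy reaching the spring: E = 104.43 − 38.74 = 65.690 J
At max compression ½kx² = E ⇒ x = √(2E/k) = √(2 × 65.690/1650) = 0.2822 m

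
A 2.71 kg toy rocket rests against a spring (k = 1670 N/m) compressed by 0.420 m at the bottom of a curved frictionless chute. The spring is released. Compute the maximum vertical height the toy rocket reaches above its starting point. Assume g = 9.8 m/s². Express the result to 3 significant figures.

All spring PE becomes gravitational PE at the highest point: ½kx² = mgh
h = kx²/(2mg) = (1670)(0.420)²/(2 × 2.71 × 9.8) = 5.546 m

h = 5.55 m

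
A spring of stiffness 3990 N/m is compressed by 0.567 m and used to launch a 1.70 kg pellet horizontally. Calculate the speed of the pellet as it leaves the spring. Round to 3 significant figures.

v = 27.5 m/s

The pellet leaves the spring when the spring is at natural length, so ½kx² = ½mv²
v = x√(k/m) = 0.567 × √(3990/1.70) = 27.47 m/s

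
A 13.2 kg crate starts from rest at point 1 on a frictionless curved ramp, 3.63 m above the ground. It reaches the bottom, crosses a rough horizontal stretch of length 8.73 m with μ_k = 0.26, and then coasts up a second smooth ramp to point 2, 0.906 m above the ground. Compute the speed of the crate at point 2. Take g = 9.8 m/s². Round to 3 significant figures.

Energy at 1: mgh₁ = (13.2)(9.8)(3.63) = 469.58 J
Friction loss: W_f = μ_k mg d = 293.6 J
At 2: ½mv² + mgh₂ = mgh₁ − W_f
½mv² = 469.58 − 293.6 − 117.20 = 58.755 J
v = √(2 × 58.755/13.2) = 2.984 m/s

v = 2.98 m/s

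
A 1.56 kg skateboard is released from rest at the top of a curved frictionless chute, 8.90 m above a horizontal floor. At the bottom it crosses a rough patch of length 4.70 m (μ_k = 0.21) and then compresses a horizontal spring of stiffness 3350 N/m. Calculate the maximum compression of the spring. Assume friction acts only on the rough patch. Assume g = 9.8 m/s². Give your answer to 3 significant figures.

x = 0.269 m

Initial energy: E₁ = mgh = (1.56)(9.8)(8.90) = 136.06 J
Friction removes W_f = μ_k mg d = (0.21)(1.56)(9.8)(4.70) = 15.09 J
Energy reaching the spring: E = 136.06 − 15.09 = 120.97 J
At max compression ½kx² = E ⇒ x = √(2E/k) = √(2 × 120.97/3350) = 0.2687 m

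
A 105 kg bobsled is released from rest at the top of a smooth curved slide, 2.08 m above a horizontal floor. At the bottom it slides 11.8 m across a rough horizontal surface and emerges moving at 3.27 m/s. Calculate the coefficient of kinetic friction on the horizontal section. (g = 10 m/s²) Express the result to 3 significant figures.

Energy at the top = energy at the end + work done against friction:
mgh = ½mv² + μ_k m g d
mgh = 2184.0 J; ½mv² = 561.38 J
W_f = 2184.0 − 561.38 = 1623 J
μ_k = W_f/(mg·d) = 1623/(1050 × 11.8) = 0.1310

μ_k = 0.131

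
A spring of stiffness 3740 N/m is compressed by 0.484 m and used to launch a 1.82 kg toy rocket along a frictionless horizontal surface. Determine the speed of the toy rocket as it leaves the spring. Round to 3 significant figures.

v = 21.9 m/s

Spring PE converts entirely to kinetic energy: ½kx² = ½mv²
v = x√(k/m) = 0.484 × √(3740/1.82) = 21.94 m/s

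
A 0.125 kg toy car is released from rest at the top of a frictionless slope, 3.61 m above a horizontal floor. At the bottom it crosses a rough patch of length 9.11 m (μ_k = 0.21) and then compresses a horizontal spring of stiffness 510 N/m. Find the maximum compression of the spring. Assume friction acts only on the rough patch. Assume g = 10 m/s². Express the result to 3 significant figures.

x = 0.0912 m

Initial energy: E₁ = mgh = (0.125)(10)(3.61) = 4.5125 J
Friction removes W_f = μ_k mg d = (0.21)(0.125)(10)(9.11) = 2.391 J
Energy reaching the spring: E = 4.5125 − 2.391 = 2.1211 J
At max compression ½kx² = E ⇒ x = √(2E/k) = √(2 × 2.1211/510) = 0.09120 m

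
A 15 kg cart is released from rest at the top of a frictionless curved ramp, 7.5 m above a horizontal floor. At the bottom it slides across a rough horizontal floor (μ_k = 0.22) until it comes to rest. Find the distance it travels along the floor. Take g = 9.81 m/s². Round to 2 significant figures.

d = 34 m

Energy bookkeeping (friction removes W_f = μ_k N d):
At rest all PE has been dissipated by friction: mgh = μ_k m g d
d = h/μ_k = 7.5/0.22 = 34.09 m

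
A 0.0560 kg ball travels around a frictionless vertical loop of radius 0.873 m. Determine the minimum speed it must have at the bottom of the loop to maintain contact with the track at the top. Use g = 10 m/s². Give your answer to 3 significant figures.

v = 6.61 m/s

At the top: mg = mv_top²/r ⇒ v_top² = gr = 8.730 m²/s²
Energy from bottom to top (height 2r): ½mv_bot² = ½mv_top² + mg(2r)
v_bot² = gr + 4gr = 5gr = 43.65
v_bot = √(5gr) = 6.607 m/s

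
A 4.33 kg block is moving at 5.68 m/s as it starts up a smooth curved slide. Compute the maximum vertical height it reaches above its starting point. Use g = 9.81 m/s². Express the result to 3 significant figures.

h = 1.64 m

By energy conservation, ½mv² = mgh
h = v²/(2g) = 5.68²/(2 × 9.81) = 1.644 m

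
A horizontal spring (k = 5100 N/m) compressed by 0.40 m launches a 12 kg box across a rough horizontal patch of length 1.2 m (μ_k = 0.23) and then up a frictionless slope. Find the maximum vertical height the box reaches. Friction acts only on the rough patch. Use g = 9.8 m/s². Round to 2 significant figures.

Spring energy: E₀ = ½kx² = ½(5100)(0.40)² = 408.00 J
Friction: W_f = μ_k mg d = (0.23)(12)(9.8)(1.2) = 32.46 J
Energy at base of ramp: E = 408.00 − 32.46 = 375.54 J
At max height all remaining energy is PE: mgh = E ⇒ h = E/(mg) = 375.54/(12 × 9.8) = 3.193 m

h = 3.2 m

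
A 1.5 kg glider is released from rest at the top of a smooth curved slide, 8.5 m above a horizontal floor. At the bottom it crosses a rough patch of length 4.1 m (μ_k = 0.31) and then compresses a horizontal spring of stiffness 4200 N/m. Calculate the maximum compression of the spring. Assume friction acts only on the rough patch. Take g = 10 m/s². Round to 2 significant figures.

Initial energy: E₁ = mgh = (1.5)(10)(8.5) = 127.50 J
Friction removes W_f = μ_k mg d = (0.31)(1.5)(10)(4.1) = 19.06 J
Energy reaching the spring: E = 127.50 − 19.06 = 108.44 J
At max compression ½kx² = E ⇒ x = √(2E/k) = √(2 × 108.44/4200) = 0.2272 m

x = 0.23 m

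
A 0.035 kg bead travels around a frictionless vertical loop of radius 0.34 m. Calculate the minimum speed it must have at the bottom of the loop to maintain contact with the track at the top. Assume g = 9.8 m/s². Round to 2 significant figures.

At the top: mg = mv_top²/r ⇒ v_top² = gr = 3.332 m²/s²
Energy from bottom to top (height 2r): ½mv_bot² = ½mv_top² + mg(2r)
v_bot² = gr + 4gr = 5gr = 16.66
v_bot = √(5gr) = 4.082 m/s

v = 4.1 m/s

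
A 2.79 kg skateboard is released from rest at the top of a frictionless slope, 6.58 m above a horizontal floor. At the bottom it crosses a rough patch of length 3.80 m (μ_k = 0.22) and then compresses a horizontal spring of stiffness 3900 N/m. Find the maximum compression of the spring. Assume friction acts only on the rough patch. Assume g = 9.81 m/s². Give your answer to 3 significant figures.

x = 0.284 m

Initial energy: E₁ = mgh = (2.79)(9.81)(6.58) = 180.09 J
Friction removes W_f = μ_k mg d = (0.22)(2.79)(9.81)(3.80) = 22.88 J
Energy reaching the spring: E = 180.09 − 22.88 = 157.21 J
At max compression ½kx² = E ⇒ x = √(2E/k) = √(2 × 157.21/3900) = 0.2839 m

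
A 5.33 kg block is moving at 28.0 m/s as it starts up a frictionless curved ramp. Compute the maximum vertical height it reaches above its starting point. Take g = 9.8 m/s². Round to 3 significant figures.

By energy conservation, ½mv² = mgh
h = v²/(2g) = 28.0²/(2 × 9.8) = 40.00 m

h = 40.0 m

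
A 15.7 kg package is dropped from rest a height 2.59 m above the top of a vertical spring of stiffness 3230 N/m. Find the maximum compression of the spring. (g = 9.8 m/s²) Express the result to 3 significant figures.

Measuring PE from the top of the relaxed spring, at max compression the package has dropped H + x with zero KE, so:
mg(H + x) = ½kx²
½(3230)x² − (15.7)(9.8)x − (15.7)(9.8)(2.59) = 0
1615x² − 153.9x − 398.5 = 0
x = [153.9 + √(23673 + 2.5743e+06)]/(2 × 1615) = 0.5467 m

x = 0.547 m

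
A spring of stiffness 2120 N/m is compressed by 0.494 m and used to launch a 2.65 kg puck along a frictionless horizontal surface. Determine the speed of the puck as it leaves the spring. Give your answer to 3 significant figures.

v = 14.0 m/s

Spring PE converts entirely to kinetic energy: ½kx² = ½mv²
v = x√(k/m) = 0.494 × √(2120/2.65) = 13.97 m/s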